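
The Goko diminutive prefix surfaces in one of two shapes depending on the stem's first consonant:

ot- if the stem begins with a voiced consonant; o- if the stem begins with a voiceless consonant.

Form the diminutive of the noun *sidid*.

Since the first consonant of *sidid* is /s/ (voiceless), it takes o-, giving *osidid*.

osidid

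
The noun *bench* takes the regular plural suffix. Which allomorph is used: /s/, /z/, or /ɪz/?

/ɪz/

The stem *bench* ends in a sibilant (/s, z, ʃ, ʒ, tʃ, dʒ/).
The plural suffix surfaces as /ɪz/ after sibilants, /s/ after other voiceless consonants, and /z/ after other voiced sounds.
So the plural -s on *bench* is pronounced /ɪz/.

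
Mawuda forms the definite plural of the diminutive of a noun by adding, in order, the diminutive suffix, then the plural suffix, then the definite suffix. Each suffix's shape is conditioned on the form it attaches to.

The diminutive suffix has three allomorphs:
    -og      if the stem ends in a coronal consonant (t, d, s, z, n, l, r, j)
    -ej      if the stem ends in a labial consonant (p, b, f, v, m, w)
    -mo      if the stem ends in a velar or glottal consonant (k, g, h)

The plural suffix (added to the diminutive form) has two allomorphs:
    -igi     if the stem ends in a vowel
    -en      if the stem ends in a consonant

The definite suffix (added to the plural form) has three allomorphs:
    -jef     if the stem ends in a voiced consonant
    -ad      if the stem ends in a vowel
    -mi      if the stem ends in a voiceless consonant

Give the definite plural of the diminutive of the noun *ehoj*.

ehojogenjef

*ehoj*: final consonant = /j/, coronal → -og → *ehojog*.
The final sound of the diminutive form *ehojog* is /g/, which is a consonant, so the plural suffix is -en, giving *ehojogen*.
The final sound of the plural form *ehojogen* is /n/, which is a voiced consonant, so the definite suffix is -jef, giving *ehojogenjef*.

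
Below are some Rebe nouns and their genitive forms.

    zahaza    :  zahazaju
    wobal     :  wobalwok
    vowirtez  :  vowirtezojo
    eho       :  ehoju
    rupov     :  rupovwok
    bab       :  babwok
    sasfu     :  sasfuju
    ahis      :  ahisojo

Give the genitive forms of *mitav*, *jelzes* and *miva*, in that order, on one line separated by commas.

The suffix is conditioned by the final sound: -ojo when the stem ends in a sibilant (*vowirtez*, *ahis*); -wok when the stem ends in a non-sibilant consonant (*wobal*, *rupov*, *bab*); -ju when the stem ends in a vowel (*zahaza*, *eho*, *sasfu*).
The final sound of *mitav* is /v/, which is a non-sibilant consonant, so the suffix is -wok, giving *mitavwok*.
Since the final sound of *jelzes* is /s/ (a sibilant), it takes -ojo, giving *jelzesojo*.
The final sound of *miva* is /a/, which is a vowel, so the suffix is -ju, giving *mivaju*.

mitavwok, jelzesojo, mivaju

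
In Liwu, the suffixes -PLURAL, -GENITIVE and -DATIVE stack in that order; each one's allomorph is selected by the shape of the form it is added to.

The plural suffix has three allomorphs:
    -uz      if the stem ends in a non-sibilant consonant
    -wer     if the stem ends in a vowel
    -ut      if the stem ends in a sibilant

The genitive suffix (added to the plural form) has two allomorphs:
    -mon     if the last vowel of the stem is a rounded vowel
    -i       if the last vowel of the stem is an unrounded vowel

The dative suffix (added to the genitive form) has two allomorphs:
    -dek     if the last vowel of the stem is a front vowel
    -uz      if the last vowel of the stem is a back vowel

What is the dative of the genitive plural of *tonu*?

tonuweridek

*tonu* — final sound /u/ (a vowel) → -wer → *tonuwer*.
Since the last vowel of the plural form *tonuwer* is /e/ (an unrounded vowel), it takes -i, giving *tonuweri*.
The genitive form *tonuweri*: last vowel = /i/, a front vowel → -dek → *tonuweridek*.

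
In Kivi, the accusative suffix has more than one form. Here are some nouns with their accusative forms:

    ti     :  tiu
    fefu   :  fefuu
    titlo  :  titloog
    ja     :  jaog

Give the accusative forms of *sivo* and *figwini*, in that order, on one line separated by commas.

sivoog, figwiniu

Looking at the last vowel of each stem: -u when the last vowel of the stem is a high vowel (*ti*, *fefu*); -og when the last vowel of the stem is a non-high vowel (*titlo*, *ja*).
Since the last vowel of *sivo* is /o/ (a non-high vowel), it takes -og, giving *sivoog*.
Since the last vowel of *figwini* is /i/ (a high vowel), it takes -u, giving *figwiniu*.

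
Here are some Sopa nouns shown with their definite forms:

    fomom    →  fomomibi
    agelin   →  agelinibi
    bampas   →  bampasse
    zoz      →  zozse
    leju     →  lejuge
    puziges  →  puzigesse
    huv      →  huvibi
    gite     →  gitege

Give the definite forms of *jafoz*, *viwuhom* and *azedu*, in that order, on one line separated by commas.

jafozse, viwuhomibi, azeduge

The suffix is conditioned by the final sound: -se when the stem ends in a sibilant (*bampas*, *zoz*, *puziges*); -ibi when the stem ends in a non-sibilant consonant (*fomom*, *agelin*, *huv*); -ge when the stem ends in a vowel (*leju*, *gite*).
Since the final sound of *jafoz* is /z/ (a sibilant), it takes -se, giving *jafozse*.
Since the final sound of *viwuhom* is /m/ (a non-sibilant consonant), it takes -ibi, giving *viwuhomibi*.
*azedu* — final sound /u/ (a vowel) → -ge → *azeduge*.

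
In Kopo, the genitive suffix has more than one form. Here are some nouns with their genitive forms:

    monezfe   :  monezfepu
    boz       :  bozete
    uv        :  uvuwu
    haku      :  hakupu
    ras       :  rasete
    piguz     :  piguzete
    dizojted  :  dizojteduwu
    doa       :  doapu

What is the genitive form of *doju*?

dojupu

The alternation tracks the final sound of the stem — -ete when the stem ends in a sibilant (*boz*, *ras*, *piguz*); -uwu when the stem ends in a non-sibilant consonant (*uv*, *dizojted*); -pu when the stem ends in a vowel (*monezfe*, *haku*, *doa*).
Since the final sound of *doju* is /u/ (a vowel), it takes -pu, giving *dojupu*.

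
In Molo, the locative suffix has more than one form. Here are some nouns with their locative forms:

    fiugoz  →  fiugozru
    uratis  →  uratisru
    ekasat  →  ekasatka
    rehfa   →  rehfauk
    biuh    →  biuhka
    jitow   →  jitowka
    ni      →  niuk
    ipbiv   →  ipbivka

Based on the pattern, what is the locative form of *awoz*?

The pattern is sibilance of the final sound: -ru when the stem ends in a sibilant (*fiugoz*, *uratis*); -ka when the stem ends in a non-sibilant consonant (*ekasat*, *biuh*, *jitow*, *ipbiv*); -uk when the stem ends in a vowel (*rehfa*, *ni*).
*awoz*: final sound = /z/, a sibilant → -ru → *awozru*.

awozru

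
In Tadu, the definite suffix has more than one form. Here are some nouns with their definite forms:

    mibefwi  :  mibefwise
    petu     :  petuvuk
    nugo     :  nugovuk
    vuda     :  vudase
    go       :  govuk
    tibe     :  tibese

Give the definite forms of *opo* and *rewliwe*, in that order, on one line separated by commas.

opovuk, rewliwese

The pattern is rounding harmony: -vuk when the last vowel of the stem is a rounded vowel (*petu*, *nugo*, *go*); -se when the last vowel of the stem is an unrounded vowel (*mibefwi*, *vuda*, *tibe*).
The last vowel of *opo* is /o/, which is a rounded vowel, so the suffix is -vuk, giving *opovuk*.
Since the last vowel of *rewliwe* is /e/ (an unrounded vowel), it takes -se, giving *rewliwese*.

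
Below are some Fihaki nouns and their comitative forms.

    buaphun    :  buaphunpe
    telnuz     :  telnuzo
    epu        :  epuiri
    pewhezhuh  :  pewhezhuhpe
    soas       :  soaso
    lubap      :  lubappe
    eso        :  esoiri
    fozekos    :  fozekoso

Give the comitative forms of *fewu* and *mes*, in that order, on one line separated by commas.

The pattern is sibilance of the final sound: -o when the stem ends in a sibilant (*telnuz*, *soas*, *fozekos*); -pe when the stem ends in a non-sibilant consonant (*buaphun*, *pewhezhuh*, *lubap*); -iri when the stem ends in a vowel (*epu*, *eso*).
Since the final sound of *fewu* is /u/ (a vowel), it takes -iri, giving *fewuiri*.
Since the final sound of *mes* is /s/ (a sibilant), it takes -o, giving *meso*.

fewuiri, meso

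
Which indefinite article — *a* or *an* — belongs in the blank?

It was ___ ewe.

The indefinite article is chosen by the initial *sound* of the following word, not its spelling.
*ewe* begins with the sound /juː/ (pronounced /juː/) — a consonant sound.
So the article is *a*: It was a ewe.

a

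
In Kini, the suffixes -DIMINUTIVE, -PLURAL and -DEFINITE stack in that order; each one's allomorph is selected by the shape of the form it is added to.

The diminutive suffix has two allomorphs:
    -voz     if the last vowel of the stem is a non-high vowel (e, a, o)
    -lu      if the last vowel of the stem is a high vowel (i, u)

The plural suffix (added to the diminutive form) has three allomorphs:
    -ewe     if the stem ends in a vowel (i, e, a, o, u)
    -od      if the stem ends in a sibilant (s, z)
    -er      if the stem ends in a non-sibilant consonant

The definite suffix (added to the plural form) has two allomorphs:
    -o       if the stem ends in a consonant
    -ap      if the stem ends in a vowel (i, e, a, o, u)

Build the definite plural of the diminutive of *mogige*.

Since the last vowel of *mogige* is /e/ (a non-high vowel), it takes -voz, giving *mogigevoz*.
The diminutive form *mogigevoz*: final sound = /z/, a sibilant → -od → *mogigevozod*.
The plural form *mogigevozod* — final sound /d/ (a consonant) → -o → *mogigevozodo*.

mogigevozodo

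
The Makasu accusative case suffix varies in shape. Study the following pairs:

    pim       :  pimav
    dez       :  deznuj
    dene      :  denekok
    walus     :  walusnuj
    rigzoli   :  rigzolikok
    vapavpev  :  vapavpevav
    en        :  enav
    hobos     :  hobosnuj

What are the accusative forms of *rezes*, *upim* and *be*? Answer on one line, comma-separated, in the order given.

The suffix is conditioned by the final sound: -nuj when the stem ends in a sibilant (*dez*, *walus*, *hobos*); -av when the stem ends in a non-sibilant consonant (*pim*, *vapavpev*, *en*); -kok when the stem ends in a vowel (*dene*, *rigzoli*).
*rezes*: final sound = /s/, a sibilant → -nuj → *rezesnuj*.
The final sound of *upim* is /m/, which is a non-sibilant consonant, so the suffix is -av, giving *upimav*.
*be* — final sound /e/ (a vowel) → -kok → *bekok*.

rezesnuj, upimav, bekok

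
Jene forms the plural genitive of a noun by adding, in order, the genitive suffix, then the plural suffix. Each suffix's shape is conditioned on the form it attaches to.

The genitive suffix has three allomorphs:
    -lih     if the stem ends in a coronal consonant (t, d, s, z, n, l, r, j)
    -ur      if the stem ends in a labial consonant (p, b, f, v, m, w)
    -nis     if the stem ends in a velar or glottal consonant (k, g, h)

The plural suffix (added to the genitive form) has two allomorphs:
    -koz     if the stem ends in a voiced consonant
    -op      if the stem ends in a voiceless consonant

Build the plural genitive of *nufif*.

nufifurkoz

The final consonant of *nufif* is /f/, which is labial, so the genitive suffix is -ur, giving *nufifur*.
Since the final consonant of the genitive form *nufifur* is /r/ (voiced), it takes -koz, giving *nufifurkoz*.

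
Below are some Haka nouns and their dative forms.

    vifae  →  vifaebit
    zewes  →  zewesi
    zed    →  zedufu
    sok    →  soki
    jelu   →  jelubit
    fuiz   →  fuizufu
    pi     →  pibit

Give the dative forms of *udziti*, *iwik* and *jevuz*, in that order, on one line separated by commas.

Looking at the final sound of each stem: -i when the stem ends in a voiceless consonant (*zewes*, *sok*); -ufu when the stem ends in a voiced consonant (*zed*, *fuiz*); -bit when the stem ends in a vowel (*vifae*, *jelu*, *pi*).
Since the final sound of *udziti* is /i/ (a vowel), it takes -bit, giving *udzitibit*.
*iwik* — final sound /k/ (a voiceless consonant) → -i → *iwiki*.
Since the final sound of *jevuz* is /z/ (a voiced consonant), it takes -ufu, giving *jevuzufu*.

udzitibit, iwiki, jevuzufu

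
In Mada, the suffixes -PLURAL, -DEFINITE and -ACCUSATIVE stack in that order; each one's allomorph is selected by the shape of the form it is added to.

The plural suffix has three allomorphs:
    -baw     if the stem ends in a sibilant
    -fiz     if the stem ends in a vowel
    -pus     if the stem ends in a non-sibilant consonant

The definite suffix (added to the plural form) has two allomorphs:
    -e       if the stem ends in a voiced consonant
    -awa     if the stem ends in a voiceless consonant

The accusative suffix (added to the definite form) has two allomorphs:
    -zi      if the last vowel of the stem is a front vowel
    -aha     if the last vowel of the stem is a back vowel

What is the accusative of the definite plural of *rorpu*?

*rorpu* — final sound /u/ (a vowel) → -fiz → *rorpufiz*.
Since the final consonant of the plural form *rorpufiz* is /z/ (voiced), it takes -e, giving *rorpufize*.
Since the last vowel of the definite form *rorpufize* is /e/ (a front vowel), it takes -zi, giving *rorpufizezi*.

rorpufizezi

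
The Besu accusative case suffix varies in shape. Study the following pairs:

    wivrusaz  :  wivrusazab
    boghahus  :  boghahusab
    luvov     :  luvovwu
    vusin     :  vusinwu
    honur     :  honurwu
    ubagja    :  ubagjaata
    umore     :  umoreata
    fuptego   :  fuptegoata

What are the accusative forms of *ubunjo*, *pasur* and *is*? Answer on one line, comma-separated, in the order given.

The pattern is sibilance of the final sound: -ab when the stem ends in a sibilant (*wivrusaz*, *boghahus*); -wu when the stem ends in a non-sibilant consonant (*luvov*, *vusin*, *honur*); -ata when the stem ends in a vowel (*ubagja*, *umore*, *fuptego*).
The final sound of *ubunjo* is /o/, which is a vowel, so the suffix is -ata, giving *ubunjoata*.
Since the final sound of *pasur* is /r/ (a non-sibilant consonant), it takes -wu, giving *pasurwu*.
Since the final sound of *is* is /s/ (a sibilant), it takes -ab, giving *isab*.

ubunjoata, pasurwu, isab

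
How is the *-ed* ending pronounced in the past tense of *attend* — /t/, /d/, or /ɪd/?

/ɪd/

The stem *attend* ends in /t/ or /d/.
The -ed suffix is realized as /ɪd/ after /t, d/; as /t/ after other voiceless consonants; and as /d/ after other voiced sounds.
So -ed on *attend* is pronounced /ɪd/.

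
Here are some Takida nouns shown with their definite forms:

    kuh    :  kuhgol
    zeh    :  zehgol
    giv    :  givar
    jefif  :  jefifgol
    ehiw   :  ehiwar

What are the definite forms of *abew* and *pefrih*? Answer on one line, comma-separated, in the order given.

abewar, pefrihgol

Looking at the final consonant of each stem: -gol when the stem ends in a voiceless consonant (*kuh*, *zeh*, *jefif*); -ar when the stem ends in a voiced consonant (*giv*, *ehiw*).
The final consonant of *abew* is /w/, which is voiced, so the suffix is -ar, giving *abewar*.
Since the final consonant of *pefrih* is /h/ (voiceless), it takes -gol, giving *pefrihgol*.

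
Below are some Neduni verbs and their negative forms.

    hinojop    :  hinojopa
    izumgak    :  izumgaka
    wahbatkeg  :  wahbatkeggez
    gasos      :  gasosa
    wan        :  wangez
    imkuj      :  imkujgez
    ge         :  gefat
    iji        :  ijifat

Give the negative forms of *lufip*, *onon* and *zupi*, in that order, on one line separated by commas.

lufipa, onongez, zupifat

Looking at the final sound of each stem: -a when the stem ends in a voiceless consonant (*hinojop*, *izumgak*, *gasos*); -gez when the stem ends in a voiced consonant (*wahbatkeg*, *wan*, *imkuj*); -fat when the stem ends in a vowel (*ge*, *iji*).
*lufip* — final sound /p/ (a voiceless consonant) → -a → *lufipa*.
The final sound of *onon* is /n/, which is a voiced consonant, so the suffix is -gez, giving *onongez*.
Since the final sound of *zupi* is /i/ (a vowel), it takes -fat, giving *zupifat*.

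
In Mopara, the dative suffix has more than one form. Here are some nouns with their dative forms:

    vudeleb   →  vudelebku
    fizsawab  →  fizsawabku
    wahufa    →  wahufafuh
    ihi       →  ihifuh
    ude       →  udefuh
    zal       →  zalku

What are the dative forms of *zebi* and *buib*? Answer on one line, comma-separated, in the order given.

zebifuh, buibku

The alternation tracks the final sound of the stem — -ku when the stem ends in a consonant (*vudeleb*, *fizsawab*, *zal*); -fuh when the stem ends in a vowel (*wahufa*, *ihi*, *ude*).
Since the final sound of *zebi* is /i/ (a vowel), it takes -fuh, giving *zebifuh*.
Since the final sound of *buib* is /b/ (a consonant), it takes -ku, giving *buibku*.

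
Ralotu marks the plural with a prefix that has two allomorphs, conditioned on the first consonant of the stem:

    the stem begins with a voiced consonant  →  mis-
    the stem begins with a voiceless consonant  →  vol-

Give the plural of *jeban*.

The first consonant of *jeban* is /j/, which is voiced, so the prefix is mis-, giving *misjeban*.

misjeban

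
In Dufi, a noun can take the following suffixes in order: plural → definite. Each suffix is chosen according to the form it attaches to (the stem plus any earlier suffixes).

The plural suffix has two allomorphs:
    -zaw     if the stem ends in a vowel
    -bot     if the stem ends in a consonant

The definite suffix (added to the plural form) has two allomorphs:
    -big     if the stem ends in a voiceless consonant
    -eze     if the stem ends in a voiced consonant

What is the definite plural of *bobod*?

bobodbotbig

*bobod* — final sound /d/ (a consonant) → -bot → *bobodbot*.
The plural form *bobodbot* — final consonant /t/ (voiceless) → -big → *bobodbotbig*.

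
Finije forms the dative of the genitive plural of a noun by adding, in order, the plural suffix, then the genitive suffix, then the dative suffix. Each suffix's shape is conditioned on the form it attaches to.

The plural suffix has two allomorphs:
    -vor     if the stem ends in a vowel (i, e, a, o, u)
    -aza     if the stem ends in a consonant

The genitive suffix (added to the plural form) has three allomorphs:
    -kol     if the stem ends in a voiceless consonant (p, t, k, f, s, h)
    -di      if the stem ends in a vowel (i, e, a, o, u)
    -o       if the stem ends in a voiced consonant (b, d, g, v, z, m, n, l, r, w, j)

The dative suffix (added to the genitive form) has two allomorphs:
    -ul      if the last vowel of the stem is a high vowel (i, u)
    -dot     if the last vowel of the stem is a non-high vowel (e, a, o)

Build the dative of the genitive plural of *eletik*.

*eletik*: final sound = /k/, a consonant → -aza → *eletikaza*.
The final sound of the plural form *eletikaza* is /a/, which is a vowel, so the genitive suffix is -di, giving *eletikazadi*.
The genitive form *eletikazadi*: last vowel = /i/, a high vowel → -ul → *eletikazadiul*.

eletikazadiul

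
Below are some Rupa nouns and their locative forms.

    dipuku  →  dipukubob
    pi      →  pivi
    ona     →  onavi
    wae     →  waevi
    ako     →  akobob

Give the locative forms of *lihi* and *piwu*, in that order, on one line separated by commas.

Looking at the last vowel of each stem: -bob when the last vowel of the stem is a rounded vowel (*dipuku*, *ako*); -vi when the last vowel of the stem is an unrounded vowel (*pi*, *ona*, *wae*).
*lihi*: last vowel = /i/, an unrounded vowel → -vi → *lihivi*.
*piwu* — last vowel /u/ (a rounded vowel) → -bob → *piwubob*.

lihivi, piwubob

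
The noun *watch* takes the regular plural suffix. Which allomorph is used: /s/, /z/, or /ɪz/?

/ɪz/

The stem *watch* ends in a sibilant (/s, z, ʃ, ʒ, tʃ, dʒ/).
The plural suffix surfaces as /ɪz/ after sibilants, /s/ after other voiceless consonants, and /z/ after other voiced sounds.
So the plural -s on *watch* is pronounced /ɪz/.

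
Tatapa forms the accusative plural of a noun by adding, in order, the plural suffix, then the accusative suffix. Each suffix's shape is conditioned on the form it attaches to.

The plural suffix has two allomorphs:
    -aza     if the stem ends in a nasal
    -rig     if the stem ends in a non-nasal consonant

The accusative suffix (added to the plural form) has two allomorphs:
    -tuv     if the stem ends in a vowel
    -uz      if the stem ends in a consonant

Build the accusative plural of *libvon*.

Since the final consonant of *libvon* is /n/ (a nasal), it takes -aza, giving *libvonaza*.
The plural form *libvonaza* — final sound /a/ (a vowel) → -tuv → *libvonazatuv*.

libvonazatuv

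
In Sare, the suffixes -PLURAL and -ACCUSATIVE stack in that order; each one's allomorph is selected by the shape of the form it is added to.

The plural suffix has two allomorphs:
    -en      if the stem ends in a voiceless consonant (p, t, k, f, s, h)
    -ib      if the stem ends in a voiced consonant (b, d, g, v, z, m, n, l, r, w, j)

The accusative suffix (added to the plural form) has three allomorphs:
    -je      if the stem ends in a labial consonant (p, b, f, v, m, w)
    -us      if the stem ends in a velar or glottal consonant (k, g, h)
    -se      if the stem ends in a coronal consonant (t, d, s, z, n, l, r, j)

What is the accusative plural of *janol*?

Since the final consonant of *janol* is /l/ (voiced), it takes -ib, giving *janolib*.
The final consonant of the plural form *janolib* is /b/, which is labial, so the accusative suffix is -je, giving *janolibje*.

janolibje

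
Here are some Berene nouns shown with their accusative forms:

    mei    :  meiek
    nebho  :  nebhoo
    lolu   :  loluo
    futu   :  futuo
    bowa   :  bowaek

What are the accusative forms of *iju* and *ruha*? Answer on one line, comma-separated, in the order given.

ijuo, ruhaek

The pattern is rounding harmony: -o when the last vowel of the stem is a rounded vowel (*nebho*, *lolu*, *futu*); -ek when the last vowel of the stem is an unrounded vowel (*mei*, *bowa*).
The last vowel of *iju* is /u/, which is a rounded vowel, so the suffix is -o, giving *ijuo*.
*ruha* — last vowel /a/ (an unrounded vowel) → -ek → *ruhaek*.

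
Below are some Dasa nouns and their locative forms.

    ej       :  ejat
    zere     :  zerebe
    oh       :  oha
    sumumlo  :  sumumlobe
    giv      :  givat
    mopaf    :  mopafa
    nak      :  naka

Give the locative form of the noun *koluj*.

Looking at the final sound of each stem: -a when the stem ends in a voiceless consonant (*oh*, *mopaf*, *nak*); -at when the stem ends in a voiced consonant (*ej*, *giv*); -be when the stem ends in a vowel (*zere*, *sumumlo*).
Since the final sound of *koluj* is /j/ (a voiced consonant), it takes -at, giving *kolujat*.

kolujat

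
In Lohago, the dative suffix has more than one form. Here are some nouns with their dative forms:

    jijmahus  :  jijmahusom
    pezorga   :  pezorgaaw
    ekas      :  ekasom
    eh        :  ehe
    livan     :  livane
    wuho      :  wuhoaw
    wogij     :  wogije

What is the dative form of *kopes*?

The pattern is sibilance of the final sound: -om when the stem ends in a sibilant (*jijmahus*, *ekas*); -e when the stem ends in a non-sibilant consonant (*eh*, *livan*, *wogij*); -aw when the stem ends in a vowel (*pezorga*, *wuho*).
The final sound of *kopes* is /s/, which is a sibilant, so the suffix is -om, giving *kopesom*.

kopesom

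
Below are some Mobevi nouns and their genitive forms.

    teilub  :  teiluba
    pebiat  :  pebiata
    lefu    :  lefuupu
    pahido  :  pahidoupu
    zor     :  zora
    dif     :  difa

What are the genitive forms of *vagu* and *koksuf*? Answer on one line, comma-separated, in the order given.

vaguupu, koksufa

The alternation tracks the final sound of the stem — -a when the stem ends in a consonant (*teilub*, *pebiat*, *zor*, *dif*); -upu when the stem ends in a vowel (*lefu*, *pahido*).
The final sound of *vagu* is /u/, which is a vowel, so the suffix is -upu, giving *vaguupu*.
The final sound of *koksuf* is /f/, which is a consonant, so the suffix is -a, giving *koksufa*.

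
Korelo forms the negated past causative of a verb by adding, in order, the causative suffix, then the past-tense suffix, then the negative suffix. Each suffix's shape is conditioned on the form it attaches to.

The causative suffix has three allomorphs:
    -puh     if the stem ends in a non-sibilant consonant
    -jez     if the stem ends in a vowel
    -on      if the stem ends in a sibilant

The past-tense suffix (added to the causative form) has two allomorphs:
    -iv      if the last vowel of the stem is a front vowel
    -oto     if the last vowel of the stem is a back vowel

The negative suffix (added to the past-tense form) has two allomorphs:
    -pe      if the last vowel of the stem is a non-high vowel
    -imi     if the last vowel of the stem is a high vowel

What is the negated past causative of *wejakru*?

*wejakru* — final sound /u/ (a vowel) → -jez → *wejakrujez*.
Since the last vowel of the causative form *wejakrujez* is /e/ (a front vowel), it takes -iv, giving *wejakrujeziv*.
The past-tense form *wejakrujeziv*: last vowel = /i/, a high vowel → -imi → *wejakrujezivimi*.

wejakrujezivimi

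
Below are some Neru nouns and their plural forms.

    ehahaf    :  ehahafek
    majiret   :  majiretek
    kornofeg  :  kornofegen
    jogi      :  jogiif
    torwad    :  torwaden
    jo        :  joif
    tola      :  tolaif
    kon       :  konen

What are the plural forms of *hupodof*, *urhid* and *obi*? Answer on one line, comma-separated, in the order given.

hupodofek, urhiden, obiif

Looking at the final sound of each stem: -ek when the stem ends in a voiceless consonant (*ehahaf*, *majiret*); -en when the stem ends in a voiced consonant (*kornofeg*, *torwad*, *kon*); -if when the stem ends in a vowel (*jogi*, *jo*, *tola*).
*hupodof* — final sound /f/ (a voiceless consonant) → -ek → *hupodofek*.
*urhid*: final sound = /d/, a voiced consonant → -en → *urhiden*.
*obi* — final sound /i/ (a vowel) → -if → *obiif*.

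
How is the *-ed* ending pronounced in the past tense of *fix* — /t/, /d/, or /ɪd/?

/t/

The stem *fix* ends in a voiceless consonant other than /t/.
The -ed suffix is realized as /ɪd/ after /t, d/; as /t/ after other voiceless consonants; and as /d/ after other voiced sounds.
So -ed on *fix* is pronounced /t/.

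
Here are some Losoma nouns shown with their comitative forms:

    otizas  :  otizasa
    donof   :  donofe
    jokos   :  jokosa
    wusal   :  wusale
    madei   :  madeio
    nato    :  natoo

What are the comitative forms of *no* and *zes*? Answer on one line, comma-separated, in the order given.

noo, zesa

The alternation tracks the final sound of the stem — -a when the stem ends in a sibilant (*otizas*, *jokos*); -e when the stem ends in a non-sibilant consonant (*donof*, *wusal*); -o when the stem ends in a vowel (*madei*, *nato*).
*no* — final sound /o/ (a vowel) → -o → *noo*.
The final sound of *zes* is /s/, which is a sibilant, so the suffix is -a, giving *zesa*.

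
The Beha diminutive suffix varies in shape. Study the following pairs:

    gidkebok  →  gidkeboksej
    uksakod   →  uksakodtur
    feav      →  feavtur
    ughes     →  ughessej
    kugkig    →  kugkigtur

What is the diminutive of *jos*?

The alternation tracks the final consonant of the stem — -sej when the stem ends in a voiceless consonant (*gidkebok*, *ughes*); -tur when the stem ends in a voiced consonant (*uksakod*, *feav*, *kugkig*).
*jos*: final consonant = /s/, voiceless → -sej → *jossej*.

jossej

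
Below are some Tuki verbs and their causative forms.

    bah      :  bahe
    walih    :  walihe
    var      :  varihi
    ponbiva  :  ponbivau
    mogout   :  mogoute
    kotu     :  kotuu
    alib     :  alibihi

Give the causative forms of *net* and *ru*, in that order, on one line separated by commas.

nete, ruu

Looking at the final sound of each stem: -e when the stem ends in a voiceless consonant (*bah*, *walih*, *mogout*); -ihi when the stem ends in a voiced consonant (*var*, *alib*); -u when the stem ends in a vowel (*ponbiva*, *kotu*).
*net*: final sound = /t/, a voiceless consonant → -e → *nete*.
Since the final sound of *ru* is /u/ (a vowel), it takes -u, giving *ruu*.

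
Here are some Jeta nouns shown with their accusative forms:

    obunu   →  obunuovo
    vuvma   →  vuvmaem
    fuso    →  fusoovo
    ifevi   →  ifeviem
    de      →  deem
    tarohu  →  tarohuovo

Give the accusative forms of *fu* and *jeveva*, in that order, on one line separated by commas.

fuovo, jevevaem

Looking at the last vowel of each stem: -ovo when the last vowel of the stem is a rounded vowel (*obunu*, *fuso*, *tarohu*); -em when the last vowel of the stem is an unrounded vowel (*vuvma*, *ifevi*, *de*).
Since the last vowel of *fu* is /u/ (a rounded vowel), it takes -ovo, giving *fuovo*.
Since the last vowel of *jeveva* is /a/ (an unrounded vowel), it takes -em, giving *jevevaem*.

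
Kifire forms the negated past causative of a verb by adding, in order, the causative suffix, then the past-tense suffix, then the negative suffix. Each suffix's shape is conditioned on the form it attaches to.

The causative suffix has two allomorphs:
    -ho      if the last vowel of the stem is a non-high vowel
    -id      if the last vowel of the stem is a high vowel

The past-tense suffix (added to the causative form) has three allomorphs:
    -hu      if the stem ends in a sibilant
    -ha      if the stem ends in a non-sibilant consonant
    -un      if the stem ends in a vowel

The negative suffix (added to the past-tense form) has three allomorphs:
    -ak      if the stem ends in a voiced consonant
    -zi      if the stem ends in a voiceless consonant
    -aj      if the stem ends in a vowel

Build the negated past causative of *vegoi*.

*vegoi*: last vowel = /i/, a high vowel → -id → *vegoiid*.
The final sound of the causative form *vegoiid* is /d/, which is a non-sibilant consonant, so the past-tense suffix is -ha, giving *vegoiidha*.
The past-tense form *vegoiidha*: final sound = /a/, a vowel → -aj → *vegoiidhaaj*.

vegoiidhaaj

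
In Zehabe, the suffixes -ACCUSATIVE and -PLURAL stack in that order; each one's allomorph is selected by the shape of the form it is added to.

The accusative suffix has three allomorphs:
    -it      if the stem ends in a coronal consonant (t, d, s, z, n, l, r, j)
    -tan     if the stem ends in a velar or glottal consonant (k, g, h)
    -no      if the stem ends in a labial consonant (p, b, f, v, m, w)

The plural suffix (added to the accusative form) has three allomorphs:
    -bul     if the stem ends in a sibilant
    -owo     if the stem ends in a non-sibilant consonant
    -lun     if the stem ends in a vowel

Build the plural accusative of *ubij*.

ubijitowo

*ubij*: final consonant = /j/, coronal → -it → *ubijit*.
The accusative form *ubijit*: final sound = /t/, a non-sibilant consonant → -owo → *ubijitowo*.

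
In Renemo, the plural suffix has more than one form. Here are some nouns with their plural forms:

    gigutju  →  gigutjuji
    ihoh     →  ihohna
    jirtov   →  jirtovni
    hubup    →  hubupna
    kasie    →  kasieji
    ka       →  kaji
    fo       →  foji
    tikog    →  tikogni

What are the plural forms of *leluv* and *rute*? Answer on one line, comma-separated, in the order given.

leluvni, ruteji

Looking at the final sound of each stem: -na when the stem ends in a voiceless consonant (*ihoh*, *hubup*); -ni when the stem ends in a voiced consonant (*jirtov*, *tikog*); -ji when the stem ends in a vowel (*gigutju*, *kasie*, *ka*, *fo*).
*leluv*: final sound = /v/, a voiced consonant → -ni → *leluvni*.
The final sound of *rute* is /e/, which is a vowel, so the suffix is -ji, giving *ruteji*.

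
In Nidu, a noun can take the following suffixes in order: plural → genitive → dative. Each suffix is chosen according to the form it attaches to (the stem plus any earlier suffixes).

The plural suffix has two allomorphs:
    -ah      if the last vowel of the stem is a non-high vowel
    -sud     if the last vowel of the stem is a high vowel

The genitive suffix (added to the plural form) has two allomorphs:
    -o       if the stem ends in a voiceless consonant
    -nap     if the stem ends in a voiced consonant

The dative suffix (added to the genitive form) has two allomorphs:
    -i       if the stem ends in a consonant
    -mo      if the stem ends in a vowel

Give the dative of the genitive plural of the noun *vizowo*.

vizowoahomo

The last vowel of *vizowo* is /o/, which is a non-high vowel, so the plural suffix is -ah, giving *vizowoah*.
The final consonant of the plural form *vizowoah* is /h/, which is voiceless, so the genitive suffix is -o, giving *vizowoaho*.
The final sound of the genitive form *vizowoaho* is /o/, which is a vowel, so the dative suffix is -mo, giving *vizowoahomo*.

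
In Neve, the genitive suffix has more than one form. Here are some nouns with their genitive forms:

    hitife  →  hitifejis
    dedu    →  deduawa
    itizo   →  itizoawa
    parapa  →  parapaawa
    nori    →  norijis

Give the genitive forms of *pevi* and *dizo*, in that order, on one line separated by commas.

pevijis, dizoawa

The alternation tracks the last vowel of the stem — -jis when the last vowel of the stem is a front vowel (*hitife*, *nori*); -awa when the last vowel of the stem is a back vowel (*dedu*, *itizo*, *parapa*).
*pevi* — last vowel /i/ (a front vowel) → -jis → *pevijis*.
*dizo* — last vowel /o/ (a back vowel) → -awa → *dizoawa*.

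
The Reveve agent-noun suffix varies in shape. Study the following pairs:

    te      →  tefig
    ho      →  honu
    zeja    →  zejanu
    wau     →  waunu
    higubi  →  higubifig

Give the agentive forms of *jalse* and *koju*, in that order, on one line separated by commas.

The alternation tracks the last vowel of the stem — -fig when the last vowel of the stem is a front vowel (*te*, *higubi*); -nu when the last vowel of the stem is a back vowel (*ho*, *zeja*, *wau*).
Since the last vowel of *jalse* is /e/ (a front vowel), it takes -fig, giving *jalsefig*.
*koju*: last vowel = /u/, a back vowel → -nu → *kojunu*.

jalsefig, kojunu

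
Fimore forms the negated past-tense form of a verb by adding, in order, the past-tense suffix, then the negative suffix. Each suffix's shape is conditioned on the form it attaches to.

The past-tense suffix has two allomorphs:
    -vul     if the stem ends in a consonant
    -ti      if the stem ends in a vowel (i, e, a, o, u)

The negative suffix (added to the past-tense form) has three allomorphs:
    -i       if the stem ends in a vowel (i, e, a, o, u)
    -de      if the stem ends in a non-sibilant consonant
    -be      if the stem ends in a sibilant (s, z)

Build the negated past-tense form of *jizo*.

*jizo*: final sound = /o/, a vowel → -ti → *jizoti*.
Since the final sound of the past-tense form *jizoti* is /i/ (a vowel), it takes -i, giving *jizotii*.

jizotii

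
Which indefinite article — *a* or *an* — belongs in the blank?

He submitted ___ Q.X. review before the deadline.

The indefinite article is chosen by the initial *sound* of the following word, not its spelling.
The initialism *Q.X.* is read letter by letter; the first letter, Q, is pronounced /kjuː/, which begins with a consonant sound.
So the article is *a*: He submitted a Q.X. review before the deadline.

a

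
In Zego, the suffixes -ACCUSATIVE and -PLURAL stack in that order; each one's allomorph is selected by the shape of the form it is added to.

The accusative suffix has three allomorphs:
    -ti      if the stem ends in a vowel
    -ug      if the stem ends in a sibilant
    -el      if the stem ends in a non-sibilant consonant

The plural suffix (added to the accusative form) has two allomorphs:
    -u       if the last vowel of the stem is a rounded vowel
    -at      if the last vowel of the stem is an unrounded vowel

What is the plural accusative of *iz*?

The final sound of *iz* is /z/, which is a sibilant, so the accusative suffix is -ug, giving *izug*.
The accusative form *izug*: last vowel = /u/, a rounded vowel → -u → *izugu*.

izugu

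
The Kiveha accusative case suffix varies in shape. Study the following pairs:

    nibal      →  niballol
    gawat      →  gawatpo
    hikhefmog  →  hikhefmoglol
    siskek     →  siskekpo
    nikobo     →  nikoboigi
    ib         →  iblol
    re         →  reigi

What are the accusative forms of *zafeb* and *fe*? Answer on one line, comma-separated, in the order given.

zafeblol, feigi

Looking at the final sound of each stem: -po when the stem ends in a voiceless consonant (*gawat*, *siskek*); -lol when the stem ends in a voiced consonant (*nibal*, *hikhefmog*, *ib*); -igi when the stem ends in a vowel (*nikobo*, *re*).
Since the final sound of *zafeb* is /b/ (a voiced consonant), it takes -lol, giving *zafeblol*.
*fe* — final sound /e/ (a vowel) → -igi → *feigi*.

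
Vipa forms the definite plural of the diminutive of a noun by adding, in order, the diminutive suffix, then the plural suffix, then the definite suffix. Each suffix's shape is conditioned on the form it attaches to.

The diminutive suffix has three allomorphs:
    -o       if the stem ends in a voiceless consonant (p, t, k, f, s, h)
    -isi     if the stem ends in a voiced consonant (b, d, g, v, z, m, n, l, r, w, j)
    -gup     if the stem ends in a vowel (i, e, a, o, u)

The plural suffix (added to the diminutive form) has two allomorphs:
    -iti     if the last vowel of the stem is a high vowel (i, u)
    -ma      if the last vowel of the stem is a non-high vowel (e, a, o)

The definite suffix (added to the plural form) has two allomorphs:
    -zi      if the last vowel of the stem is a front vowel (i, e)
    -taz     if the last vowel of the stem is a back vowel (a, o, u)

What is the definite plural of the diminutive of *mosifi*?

The final sound of *mosifi* is /i/, which is a vowel, so the diminutive suffix is -gup, giving *mosifigup*.
The last vowel of the diminutive form *mosifigup* is /u/, which is a high vowel, so the plural suffix is -iti, giving *mosifigupiti*.
Since the last vowel of the plural form *mosifigupiti* is /i/ (a front vowel), it takes -zi, giving *mosifigupitizi*.

mosifigupitizi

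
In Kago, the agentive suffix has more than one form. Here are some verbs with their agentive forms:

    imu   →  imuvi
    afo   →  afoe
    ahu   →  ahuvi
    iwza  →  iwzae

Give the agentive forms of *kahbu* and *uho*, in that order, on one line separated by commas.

The pattern is height harmony: -vi when the last vowel of the stem is a high vowel (*imu*, *ahu*); -e when the last vowel of the stem is a non-high vowel (*afo*, *iwza*).
*kahbu*: last vowel = /u/, a high vowel → -vi → *kahbuvi*.
The last vowel of *uho* is /o/, which is a non-high vowel, so the suffix is -e, giving *uhoe*.

kahbuvi, uhoe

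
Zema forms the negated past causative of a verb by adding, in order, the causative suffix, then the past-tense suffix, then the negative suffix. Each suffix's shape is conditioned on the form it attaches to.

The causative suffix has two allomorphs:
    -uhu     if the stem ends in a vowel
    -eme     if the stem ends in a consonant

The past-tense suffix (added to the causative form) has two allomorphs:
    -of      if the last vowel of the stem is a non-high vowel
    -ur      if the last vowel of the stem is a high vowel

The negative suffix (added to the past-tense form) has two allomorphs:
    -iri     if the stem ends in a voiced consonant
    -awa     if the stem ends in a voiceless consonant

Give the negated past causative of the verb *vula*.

Since the final sound of *vula* is /a/ (a vowel), it takes -uhu, giving *vulauhu*.
Since the last vowel of the causative form *vulauhu* is /u/ (a high vowel), it takes -ur, giving *vulauhuur*.
Since the final consonant of the past-tense form *vulauhuur* is /r/ (voiced), it takes -iri, giving *vulauhuuriri*.

vulauhuuriri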